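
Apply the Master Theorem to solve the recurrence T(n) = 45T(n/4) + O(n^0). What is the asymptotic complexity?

Master Theorem for T(n) = 45T(n/4) + O(n^0):

a = 45, b = 4, c = 0
log_b(a) = log_4(45) = 2.7459

Case 1: c = 0 < log_4(45) = 2.7459
T(n) = O(n^(log_4 45))

For T(n) = 45T(n/4) + O(n^0): log_4(45) = 2.7459. This is Case 1 of the Master Theorem (c < log_b(a), work dominated by leaves), giving O(n^(log_4 45)).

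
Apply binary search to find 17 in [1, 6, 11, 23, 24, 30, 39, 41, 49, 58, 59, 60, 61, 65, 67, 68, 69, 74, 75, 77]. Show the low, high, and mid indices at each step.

Binary search for 17 in [1, 6, 11, 23, 24, 30, 39, 41, 49, 58, 59, 60, 61, 65, 67, 68, 69, 74, 75, 77]:

lo=0, hi=19, mid=9, arr[mid]=58 -> 58 > 17, search left half
lo=0, hi=8, mid=4, arr[mid]=24 -> 24 > 17, search left half
lo=0, hi=3, mid=1, arr[mid]=6 -> 6 < 17, search right half
lo=2, hi=3, mid=2, arr[mid]=11 -> 11 < 17, search right half
lo=3, hi=3, mid=3, arr[mid]=23 -> 23 > 17, search left half
lo=3 > hi=2, target 17 not found

Binary search determines that 17 is not in the array after 5 comparisons. The search space was exhausted without finding the target.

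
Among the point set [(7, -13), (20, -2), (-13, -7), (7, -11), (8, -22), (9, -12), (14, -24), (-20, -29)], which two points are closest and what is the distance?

Computing all pairwise distances among 8 points:

d((7, -13), (20, -2)) = 17.0294
d((7, -13), (-13, -7)) = 20.8806
d((7, -13), (7, -11)) = 2.0 <-- minimum
d((7, -13), (8, -22)) = 9.0554
d((7, -13), (9, -12)) = 2.2361
d((7, -13), (14, -24)) = 13.0384
d((7, -13), (-20, -29)) = 31.3847
d((20, -2), (-13, -7)) = 33.3766
d((20, -2), (7, -11)) = 15.8114
d((20, -2), (8, -22)) = 23.3238
d((20, -2), (9, -12)) = 14.8661
d((20, -2), (14, -24)) = 22.8035
d((20, -2), (-20, -29)) = 48.2597
d((-13, -7), (7, -11)) = 20.3961
d((-13, -7), (8, -22)) = 25.807
d((-13, -7), (9, -12)) = 22.561
d((-13, -7), (14, -24)) = 31.9061
d((-13, -7), (-20, -29)) = 23.0868
d((7, -11), (8, -22)) = 11.0454
d((7, -11), (9, -12)) = 2.2361
d((7, -11), (14, -24)) = 14.7648
d((7, -11), (-20, -29)) = 32.45
d((8, -22), (9, -12)) = 10.0499
d((8, -22), (14, -24)) = 6.3246
d((8, -22), (-20, -29)) = 28.8617
d((9, -12), (14, -24)) = 13.0
d((9, -12), (-20, -29)) = 33.6155
d((14, -24), (-20, -29)) = 34.3657

Closest pair: (7, -13) and (7, -11) with distance 2.0

The closest pair is (7, -13) and (7, -11) with Euclidean distance 2.0. For 8 points, brute-force pairwise comparison is shown above. For large n, the divide-and-conquer algorithm (sort by x, recurse on halves, check the dividing strip) achieves O(n log n).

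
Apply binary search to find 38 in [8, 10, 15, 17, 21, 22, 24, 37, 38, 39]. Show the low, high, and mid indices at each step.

Binary search for 38 in [8, 10, 15, 17, 21, 22, 24, 37, 38, 39]:

lo=0, hi=9, mid=4, arr[mid]=21 -> 21 < 38, search right half
lo=5, hi=9, mid=7, arr[mid]=37 -> 37 < 38, search right half
lo=8, hi=9, mid=8, arr[mid]=38 -> Found target at index 8!

Binary search finds 38 at index 8 after 3 comparisons. The search repeatedly halves the search space by comparing with the middle element.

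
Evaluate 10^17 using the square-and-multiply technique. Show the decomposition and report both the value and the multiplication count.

Computing 10^17 by squaring (build up from 10^1; each line after the first costs one multiplication):

10^1 = 10
10^2 = (10^1)^2 = 10^2 = 100
10^4 = (10^2)^2 = 100^2 = 10000
10^8 = (10^4)^2 = 10000^2 = 100000000
10^16 = (10^8)^2 = 100000000^2 = 10000000000000000
10^17 = 10 * 10^16 = 10 * 10000000000000000 = 100000000000000000

Result: 100000000000000000
Multiplications needed: 5 (5 lines after 10^1)

10^17 = 100000000000000000. Using exponentiation by squaring, this requires 5 multiplications. The key idea: if the exponent is even, square the half-power; if odd, multiply by the base once.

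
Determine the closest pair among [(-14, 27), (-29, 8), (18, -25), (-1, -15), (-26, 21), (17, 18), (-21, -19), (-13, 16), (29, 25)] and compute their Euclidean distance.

Computing all pairwise distances among 9 points:

d((-14, 27), (-29, 8)) = 24.2074
d((-14, 27), (18, -25)) = 61.0574
d((-14, 27), (-1, -15)) = 43.9659
d((-14, 27), (-26, 21)) = 13.4164
d((-14, 27), (17, 18)) = 32.28
d((-14, 27), (-21, -19)) = 46.5296
d((-14, 27), (-13, 16)) = 11.0454 <-- minimum
d((-14, 27), (29, 25)) = 43.0465
d((-29, 8), (18, -25)) = 57.4282
d((-29, 8), (-1, -15)) = 36.2353
d((-29, 8), (-26, 21)) = 13.3417
d((-29, 8), (17, 18)) = 47.0744
d((-29, 8), (-21, -19)) = 28.1603
d((-29, 8), (-13, 16)) = 17.8885
d((-29, 8), (29, 25)) = 60.4401
d((18, -25), (-1, -15)) = 21.4709
d((18, -25), (-26, 21)) = 63.6553
d((18, -25), (17, 18)) = 43.0116
d((18, -25), (-21, -19)) = 39.4588
d((18, -25), (-13, 16)) = 51.4004
d((18, -25), (29, 25)) = 51.1957
d((-1, -15), (-26, 21)) = 43.8292
d((-1, -15), (17, 18)) = 37.5899
d((-1, -15), (-21, -19)) = 20.3961
d((-1, -15), (-13, 16)) = 33.2415
d((-1, -15), (29, 25)) = 50.0
d((-26, 21), (17, 18)) = 43.1045
d((-26, 21), (-21, -19)) = 40.3113
d((-26, 21), (-13, 16)) = 13.9284
d((-26, 21), (29, 25)) = 55.1453
d((17, 18), (-21, -19)) = 53.0377
d((17, 18), (-13, 16)) = 30.0666
d((17, 18), (29, 25)) = 13.8924
d((-21, -19), (-13, 16)) = 35.9026
d((-21, -19), (29, 25)) = 66.6033
d((-13, 16), (29, 25)) = 42.9535

Closest pair: (-14, 27) and (-13, 16) with distance 11.0454

The closest pair is (-14, 27) and (-13, 16) with Euclidean distance 11.0454. For 9 points, brute-force pairwise comparison is shown above. For large n, the divide-and-conquer algorithm (sort by x, recurse on halves, check the dividing strip) achieves O(n log n).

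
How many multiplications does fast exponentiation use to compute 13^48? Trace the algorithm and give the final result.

Computing 13^48 by squaring (build up from 13^1; each line after the first costs one multiplication):

13^1 = 13
13^2 = (13^1)^2 = 13^2 = 169
13^3 = 13 * 13^2 = 13 * 169 = 2197
13^6 = (13^3)^2 = 2197^2 = 4826809
13^12 = (13^6)^2 = 4826809^2 = 23298085122481
13^24 = (13^12)^2 = 23298085122481^2 = 542800770374370512771595361
13^48 = (13^24)^2 = 542800770374370512771595361^2 = 294632676319010105335586872991323185304149065116720321

Result: 294632676319010105335586872991323185304149065116720321
Multiplications needed: 6 (6 lines after 13^1)

13^48 = 294632676319010105335586872991323185304149065116720321. Using exponentiation by squaring, this requires 6 multiplications. The key idea: if the exponent is even, square the half-power; if odd, multiply by the base once.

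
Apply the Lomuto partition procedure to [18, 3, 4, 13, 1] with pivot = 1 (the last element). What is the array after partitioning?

Lomuto partition with pivot = 1:

Initial array: [18, 3, 4, 13, 1]

arr[0]=18 > 1: no swap
arr[1]=3 > 1: no swap
arr[2]=4 > 1: no swap
arr[3]=13 > 1: no swap

Place pivot at position 0: [1, 3, 4, 13, 18]
Pivot position: 0

After partitioning with pivot 1, the array becomes [1, 3, 4, 13, 18]. The pivot is placed at index 0. All elements to the left of the pivot are <= 1, and all elements to the right are > 1.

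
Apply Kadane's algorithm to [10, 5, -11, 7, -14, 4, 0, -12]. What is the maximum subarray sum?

Using Kadane's algorithm on [10, 5, -11, 7, -14, 4, 0, -12]:

Scanning through the array:
Position 1 (value 5): max_ending_here = 15, max_so_far = 15
Position 2 (value -11): max_ending_here = 4, max_so_far = 15
Position 3 (value 7): max_ending_here = 11, max_so_far = 15
Position 4 (value -14): max_ending_here = -3, max_so_far = 15
Position 5 (value 4): max_ending_here = 4, max_so_far = 15
Position 6 (value 0): max_ending_here = 4, max_so_far = 15
Position 7 (value -12): max_ending_here = -8, max_so_far = 15

Maximum subarray: [10, 5]
Maximum sum: 15

The maximum subarray is [10, 5] with sum 15. This subarray runs from index 0 to index 1.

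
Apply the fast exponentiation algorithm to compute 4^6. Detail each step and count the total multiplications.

Computing 4^6 by squaring (build up from 4^1; each line after the first costs one multiplication):

4^1 = 4
4^2 = (4^1)^2 = 4^2 = 16
4^3 = 4 * 4^2 = 4 * 16 = 64
4^6 = (4^3)^2 = 64^2 = 4096

Result: 4096
Multiplications needed: 3 (3 lines after 4^1)

4^6 = 4096. Using exponentiation by squaring, this requires 3 multiplications. The key idea: if the exponent is even, square the half-power; if odd, multiply by the base once.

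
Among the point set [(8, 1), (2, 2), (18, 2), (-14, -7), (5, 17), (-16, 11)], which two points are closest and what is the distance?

Computing all pairwise distances among 6 points:

d((8, 1), (2, 2)) = 6.0828 <-- minimum
d((8, 1), (18, 2)) = 10.0499
d((8, 1), (-14, -7)) = 23.4094
d((8, 1), (5, 17)) = 16.2788
d((8, 1), (-16, 11)) = 26.0
d((2, 2), (18, 2)) = 16.0
d((2, 2), (-14, -7)) = 18.3576
d((2, 2), (5, 17)) = 15.2971
d((2, 2), (-16, 11)) = 20.1246
d((18, 2), (-14, -7)) = 33.2415
d((18, 2), (5, 17)) = 19.8494
d((18, 2), (-16, 11)) = 35.171
d((-14, -7), (5, 17)) = 30.6105
d((-14, -7), (-16, 11)) = 18.1108
d((5, 17), (-16, 11)) = 21.8403

Closest pair: (8, 1) and (2, 2) with distance 6.0828

The closest pair is (8, 1) and (2, 2) with Euclidean distance 6.0828. For 6 points, brute-force pairwise comparison is shown above. For large n, the divide-and-conquer algorithm (sort by x, recurse on halves, check the dividing strip) achieves O(n log n).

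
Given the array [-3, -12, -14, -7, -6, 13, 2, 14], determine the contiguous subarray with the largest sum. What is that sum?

Using Kadane's algorithm on [-3, -12, -14, -7, -6, 13, 2, 14]:

Scanning through the array:
Position 1 (value -12): max_ending_here = -12, max_so_far = -3
Position 2 (value -14): max_ending_here = -14, max_so_far = -3
Position 3 (value -7): max_ending_here = -7, max_so_far = -3
Position 4 (value -6): max_ending_here = -6, max_so_far = -3
Position 5 (value 13): max_ending_here = 13, max_so_far = 13
Position 6 (value 2): max_ending_here = 15, max_so_far = 15
Position 7 (value 14): max_ending_here = 29, max_so_far = 29

Maximum subarray: [13, 2, 14]
Maximum sum: 29

The maximum subarray is [13, 2, 14] with sum 29. This subarray runs from index 5 to index 7.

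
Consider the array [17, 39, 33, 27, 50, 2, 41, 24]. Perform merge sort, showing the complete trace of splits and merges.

Merge sort trace:

Split: [17, 39, 33, 27, 50, 2, 41, 24] -> [17, 39, 33, 27] and [50, 2, 41, 24]
  Split: [17, 39, 33, 27] -> [17, 39] and [33, 27]
    Split: [17, 39] -> [17] and [39]
    Merge: [17] + [39] -> [17, 39]
    Split: [33, 27] -> [33] and [27]
    Merge: [33] + [27] -> [27, 33]
  Merge: [17, 39] + [27, 33] -> [17, 27, 33, 39]
  Split: [50, 2, 41, 24] -> [50, 2] and [41, 24]
    Split: [50, 2] -> [50] and [2]
    Merge: [50] + [2] -> [2, 50]
    Split: [41, 24] -> [41] and [24]
    Merge: [41] + [24] -> [24, 41]
  Merge: [2, 50] + [24, 41] -> [2, 24, 41, 50]
Merge: [17, 27, 33, 39] + [2, 24, 41, 50] -> [2, 17, 24, 27, 33, 39, 41, 50]

Final sorted array: [2, 17, 24, 27, 33, 39, 41, 50]

The merge sort proceeds by recursively splitting the array and merging sorted halves.
After all merges, the sorted array is [2, 17, 24, 27, 33, 39, 41, 50].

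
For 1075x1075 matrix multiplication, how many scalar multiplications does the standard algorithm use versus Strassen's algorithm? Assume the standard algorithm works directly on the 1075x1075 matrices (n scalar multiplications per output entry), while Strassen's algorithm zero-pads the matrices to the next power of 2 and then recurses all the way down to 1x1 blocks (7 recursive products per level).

Matrix multiplication for 1075x1075 matrices:

Strassen's algorithm requires power-of-2 dimensions. Pad 1075x1075 to 2048x2048 (next power of 2).

Standard algorithm: 1075^3 = 1242296875 multiplications
Strassen's algorithm: 7^(log2(2048)) = 7^11 = 1977326743 multiplications
Difference: 1242296875 - 1977326743 = -735029868 (Strassen uses MORE here due to padding overhead — for small or just-over-power-of-2 n, padding can outweigh the per-level savings)

Standard: 1242296875 multiplications (1075^3). Strassen: 1977326743 multiplications (7^11, after padding to 2048x2048). Strassen reduces 8 recursive multiplications to 7 at each level.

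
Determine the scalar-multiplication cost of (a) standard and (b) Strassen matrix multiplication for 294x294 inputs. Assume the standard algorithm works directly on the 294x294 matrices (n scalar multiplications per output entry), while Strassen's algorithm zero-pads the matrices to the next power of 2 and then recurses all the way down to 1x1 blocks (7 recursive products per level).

Matrix multiplication for 294x294 matrices:

Strassen's algorithm requires power-of-2 dimensions. Pad 294x294 to 512x512 (next power of 2).

Standard algorithm: 294^3 = 25412184 multiplications
Strassen's algorithm: 7^(log2(512)) = 7^9 = 40353607 multiplications
Difference: 25412184 - 40353607 = -14941423 (Strassen uses MORE here due to padding overhead — for small or just-over-power-of-2 n, padding can outweigh the per-level savings)

Standard: 25412184 multiplications (294^3). Strassen: 40353607 multiplications (7^9, after padding to 512x512). Strassen reduces 8 recursive multiplications to 7 at each level.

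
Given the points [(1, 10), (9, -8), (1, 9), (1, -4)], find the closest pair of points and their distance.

Computing all pairwise distances among 4 points:

d((1, 10), (9, -8)) = 19.6977
d((1, 10), (1, 9)) = 1.0 <-- minimum
d((1, 10), (1, -4)) = 14.0
d((9, -8), (1, 9)) = 18.7883
d((9, -8), (1, -4)) = 8.9443
d((1, 9), (1, -4)) = 13.0

Closest pair: (1, 10) and (1, 9) with distance 1.0

The closest pair is (1, 10) and (1, 9) with Euclidean distance 1.0. For 4 points, brute-force pairwise comparison is shown above. For large n, the divide-and-conquer algorithm (sort by x, recurse on halves, check the dividing strip) achieves O(n log n).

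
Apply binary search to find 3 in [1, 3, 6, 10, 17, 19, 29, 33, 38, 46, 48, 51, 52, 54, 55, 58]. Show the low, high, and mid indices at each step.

Binary search for 3 in [1, 3, 6, 10, 17, 19, 29, 33, 38, 46, 48, 51, 52, 54, 55, 58]:

lo=0, hi=15, mid=7, arr[mid]=33 -> 33 > 3, search left half
lo=0, hi=6, mid=3, arr[mid]=10 -> 10 > 3, search left half
lo=0, hi=2, mid=1, arr[mid]=3 -> Found target at index 1!

Binary search finds 3 at index 1 after 3 comparisons. The search repeatedly halves the search space by comparing with the middle element.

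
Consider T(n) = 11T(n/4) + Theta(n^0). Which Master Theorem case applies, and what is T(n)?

Master Theorem for T(n) = 11T(n/4) + O(n^0):

a = 11, b = 4, c = 0
log_b(a) = log_4(11) = 1.7297

Case 1: c = 0 < log_4(11) = 1.7297
T(n) = O(n^(log_4 11))

For T(n) = 11T(n/4) + O(n^0): log_4(11) = 1.7297. This is Case 1 of the Master Theorem (c < log_b(a), work dominated by leaves), giving O(n^(log_4 11)).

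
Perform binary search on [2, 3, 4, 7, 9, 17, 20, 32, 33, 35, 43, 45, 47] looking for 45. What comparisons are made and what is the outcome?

Binary search for 45 in [2, 3, 4, 7, 9, 17, 20, 32, 33, 35, 43, 45, 47]:

lo=0, hi=12, mid=6, arr[mid]=20 -> 20 < 45, search right half
lo=7, hi=12, mid=9, arr[mid]=35 -> 35 < 45, search right half
lo=10, hi=12, mid=11, arr[mid]=45 -> Found target at index 11!

Binary search finds 45 at index 11 after 3 comparisons. The search repeatedly halves the search space by comparing with the middle element.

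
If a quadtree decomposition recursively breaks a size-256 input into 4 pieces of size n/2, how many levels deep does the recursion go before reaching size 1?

For divide and conquer with division factor 2:

Problem sizes at each level:
Level 0: 256
Level 1: 128
Level 2: 64
Level 3: 32
Level 4: 16
Level 5: 8
Level 6: 4
Level 7: 2
Level 8: 1

The root is level 0 and the size-1 base case is level 8 (the tree spans levels 0 through 8, i.e. 9 levels counting the root), so the depth is the number of divisions: log_2(256) = 8

The recursion tree depth is log_2(256) = 8. At each level, the problem size is divided by 2, so it takes 8 divisions to reduce to a base case of size 1. The algorithm makes 4 recursive calls at each level.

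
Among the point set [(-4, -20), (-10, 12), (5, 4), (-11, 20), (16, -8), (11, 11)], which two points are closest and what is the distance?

Computing all pairwise distances among 6 points:

d((-4, -20), (-10, 12)) = 32.5576
d((-4, -20), (5, 4)) = 25.632
d((-4, -20), (-11, 20)) = 40.6079
d((-4, -20), (16, -8)) = 23.3238
d((-4, -20), (11, 11)) = 34.4384
d((-10, 12), (5, 4)) = 17.0
d((-10, 12), (-11, 20)) = 8.0623 <-- minimum
d((-10, 12), (16, -8)) = 32.8024
d((-10, 12), (11, 11)) = 21.0238
d((5, 4), (-11, 20)) = 22.6274
d((5, 4), (16, -8)) = 16.2788
d((5, 4), (11, 11)) = 9.2195
d((-11, 20), (16, -8)) = 38.8973
d((-11, 20), (11, 11)) = 23.7697
d((16, -8), (11, 11)) = 19.6469

Closest pair: (-10, 12) and (-11, 20) with distance 8.0623

The closest pair is (-10, 12) and (-11, 20) with Euclidean distance 8.0623. For 6 points, brute-force pairwise comparison is shown above. For large n, the divide-and-conquer algorithm (sort by x, recurse on halves, check the dividing strip) achieves O(n log n).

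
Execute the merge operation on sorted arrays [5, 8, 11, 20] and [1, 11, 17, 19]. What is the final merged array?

Merging process:

Compare 5 vs 1: take 1 from right. Merged: [1]
Compare 5 vs 11: take 5 from left. Merged: [1, 5]
Compare 8 vs 11: take 8 from left. Merged: [1, 5, 8]
Compare 11 vs 11: take 11 from left. Merged: [1, 5, 8, 11]
Compare 20 vs 11: take 11 from right. Merged: [1, 5, 8, 11, 11]
Compare 20 vs 17: take 17 from right. Merged: [1, 5, 8, 11, 11, 17]
Compare 20 vs 19: take 19 from right. Merged: [1, 5, 8, 11, 11, 17, 19]
Append remaining from left: [20]. Merged: [1, 5, 8, 11, 11, 17, 19, 20]

Final merged array: [1, 5, 8, 11, 11, 17, 19, 20]
Total comparisons: 7

The merged array is [1, 5, 8, 11, 11, 17, 19, 20], requiring 7 comparisons. The merge step runs in O(n) time where n is the total number of elements.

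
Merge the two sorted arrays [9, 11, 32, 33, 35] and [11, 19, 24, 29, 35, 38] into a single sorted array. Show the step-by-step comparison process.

Merging process:

Compare 9 vs 11: take 9 from left. Merged: [9]
Compare 11 vs 11: take 11 from left. Merged: [9, 11]
Compare 32 vs 11: take 11 from right. Merged: [9, 11, 11]
Compare 32 vs 19: take 19 from right. Merged: [9, 11, 11, 19]
Compare 32 vs 24: take 24 from right. Merged: [9, 11, 11, 19, 24]
Compare 32 vs 29: take 29 from right. Merged: [9, 11, 11, 19, 24, 29]
Compare 32 vs 35: take 32 from left. Merged: [9, 11, 11, 19, 24, 29, 32]
Compare 33 vs 35: take 33 from left. Merged: [9, 11, 11, 19, 24, 29, 32, 33]
Compare 35 vs 35: take 35 from left. Merged: [9, 11, 11, 19, 24, 29, 32, 33, 35]
Append remaining from right: [35, 38]. Merged: [9, 11, 11, 19, 24, 29, 32, 33, 35, 35, 38]

Final merged array: [9, 11, 11, 19, 24, 29, 32, 33, 35, 35, 38]
Total comparisons: 9

The merged array is [9, 11, 11, 19, 24, 29, 32, 33, 35, 35, 38], requiring 9 comparisons. The merge step runs in O(n) time where n is the total number of elements.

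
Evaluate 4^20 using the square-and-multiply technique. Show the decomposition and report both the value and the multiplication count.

Computing 4^20 by squaring (build up from 4^1; each line after the first costs one multiplication):

4^1 = 4
4^2 = (4^1)^2 = 4^2 = 16
4^4 = (4^2)^2 = 16^2 = 256
4^5 = 4 * 4^4 = 4 * 256 = 1024
4^10 = (4^5)^2 = 1024^2 = 1048576
4^20 = (4^10)^2 = 1048576^2 = 1099511627776

Result: 1099511627776
Multiplications needed: 5 (5 lines after 4^1)

4^20 = 1099511627776. Using exponentiation by squaring, this requires 5 multiplications. The key idea: if the exponent is even, square the half-power; if odd, multiply by the base once.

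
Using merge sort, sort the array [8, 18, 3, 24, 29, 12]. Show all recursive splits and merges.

Merge sort trace:

Split: [8, 18, 3, 24, 29, 12] -> [8, 18, 3] and [24, 29, 12]
  Split: [8, 18, 3] -> [8] and [18, 3]
    Split: [18, 3] -> [18] and [3]
    Merge: [18] + [3] -> [3, 18]
  Merge: [8] + [3, 18] -> [3, 8, 18]
  Split: [24, 29, 12] -> [24] and [29, 12]
    Split: [29, 12] -> [29] and [12]
    Merge: [29] + [12] -> [12, 29]
  Merge: [24] + [12, 29] -> [12, 24, 29]
Merge: [3, 8, 18] + [12, 24, 29] -> [3, 8, 12, 18, 24, 29]

Final sorted array: [3, 8, 12, 18, 24, 29]

The merge sort proceeds by recursively splitting the array and merging sorted halves.
After all merges, the sorted array is [3, 8, 12, 18, 24, 29].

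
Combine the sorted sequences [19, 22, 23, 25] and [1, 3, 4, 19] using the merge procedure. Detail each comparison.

Merging process:

Compare 19 vs 1: take 1 from right. Merged: [1]
Compare 19 vs 3: take 3 from right. Merged: [1, 3]
Compare 19 vs 4: take 4 from right. Merged: [1, 3, 4]
Compare 19 vs 19: take 19 from left. Merged: [1, 3, 4, 19]
Compare 22 vs 19: take 19 from right. Merged: [1, 3, 4, 19, 19]
Append remaining from left: [22, 23, 25]. Merged: [1, 3, 4, 19, 19, 22, 23, 25]

Final merged array: [1, 3, 4, 19, 19, 22, 23, 25]
Total comparisons: 5

The merged array is [1, 3, 4, 19, 19, 22, 23, 25], requiring 5 comparisons. The merge step runs in O(n) time where n is the total number of elements.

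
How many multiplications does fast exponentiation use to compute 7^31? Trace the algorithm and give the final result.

Computing 7^31 by squaring (build up from 7^1; each line after the first costs one multiplication):

7^1 = 7
7^2 = (7^1)^2 = 7^2 = 49
7^3 = 7 * 7^2 = 7 * 49 = 343
7^6 = (7^3)^2 = 343^2 = 117649
7^7 = 7 * 7^6 = 7 * 117649 = 823543
7^14 = (7^7)^2 = 823543^2 = 678223072849
7^15 = 7 * 7^14 = 7 * 678223072849 = 4747561509943
7^30 = (7^15)^2 = 4747561509943^2 = 22539340290692258087863249
7^31 = 7 * 7^30 = 7 * 22539340290692258087863249 = 157775382034845806615042743

Result: 157775382034845806615042743
Multiplications needed: 8 (8 lines after 7^1)

7^31 = 157775382034845806615042743. Using exponentiation by squaring, this requires 8 multiplications. The key idea: if the exponent is even, square the half-power; if odd, multiply by the base once.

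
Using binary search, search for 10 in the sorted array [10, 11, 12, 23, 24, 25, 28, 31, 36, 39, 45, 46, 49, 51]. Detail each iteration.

Binary search for 10 in [10, 11, 12, 23, 24, 25, 28, 31, 36, 39, 45, 46, 49, 51]:

lo=0, hi=13, mid=6, arr[mid]=28 -> 28 > 10, search left half
lo=0, hi=5, mid=2, arr[mid]=12 -> 12 > 10, search left half
lo=0, hi=1, mid=0, arr[mid]=10 -> Found target at index 0!

Binary search finds 10 at index 0 after 3 comparisons. The search repeatedly halves the search space by comparing with the middle element.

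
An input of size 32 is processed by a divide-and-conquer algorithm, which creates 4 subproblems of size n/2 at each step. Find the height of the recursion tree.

For divide and conquer with division factor 2:

Problem sizes at each level:
Level 0: 32
Level 1: 16
Level 2: 8
Level 3: 4
Level 4: 2
Level 5: 1

The root is level 0 and the size-1 base case is level 5 (the tree spans levels 0 through 5, i.e. 6 levels counting the root), so the depth is the number of divisions: log_2(32) = 5

The recursion tree depth is log_2(32) = 5. At each level, the problem size is divided by 2, so it takes 5 divisions to reduce to a base case of size 1. The algorithm makes 4 recursive calls at each level.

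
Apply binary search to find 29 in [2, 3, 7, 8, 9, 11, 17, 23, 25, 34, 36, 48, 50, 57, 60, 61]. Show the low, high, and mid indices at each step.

Binary search for 29 in [2, 3, 7, 8, 9, 11, 17, 23, 25, 34, 36, 48, 50, 57, 60, 61]:

lo=0, hi=15, mid=7, arr[mid]=23 -> 23 < 29, search right half
lo=8, hi=15, mid=11, arr[mid]=48 -> 48 > 29, search left half
lo=8, hi=10, mid=9, arr[mid]=34 -> 34 > 29, search left half
lo=8, hi=8, mid=8, arr[mid]=25 -> 25 < 29, search right half
lo=9 > hi=8, target 29 not found

Binary search determines that 29 is not in the array after 4 comparisons. The search space was exhausted without finding the target.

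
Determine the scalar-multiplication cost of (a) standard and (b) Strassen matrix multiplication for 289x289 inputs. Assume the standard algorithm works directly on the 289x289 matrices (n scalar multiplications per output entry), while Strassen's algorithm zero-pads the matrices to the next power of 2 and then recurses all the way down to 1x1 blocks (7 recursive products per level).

Matrix multiplication for 289x289 matrices:

Strassen's algorithm requires power-of-2 dimensions. Pad 289x289 to 512x512 (next power of 2).

Standard algorithm: 289^3 = 24137569 multiplications
Strassen's algorithm: 7^(log2(512)) = 7^9 = 40353607 multiplications
Difference: 24137569 - 40353607 = -16216038 (Strassen uses MORE here due to padding overhead — for small or just-over-power-of-2 n, padding can outweigh the per-level savings)

Standard: 24137569 multiplications (289^3). Strassen: 40353607 multiplications (7^9, after padding to 512x512). Strassen reduces 8 recursive multiplications to 7 at each level.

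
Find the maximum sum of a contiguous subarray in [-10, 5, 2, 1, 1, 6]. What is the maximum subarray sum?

Using Kadane's algorithm on [-10, 5, 2, 1, 1, 6]:

Scanning through the array:
Position 1 (value 5): max_ending_here = 5, max_so_far = 5
Position 2 (value 2): max_ending_here = 7, max_so_far = 7
Position 3 (value 1): max_ending_here = 8, max_so_far = 8
Position 4 (value 1): max_ending_here = 9, max_so_far = 9
Position 5 (value 6): max_ending_here = 15, max_so_far = 15

Maximum subarray: [5, 2, 1, 1, 6]
Maximum sum: 15

The maximum subarray is [5, 2, 1, 1, 6] with sum 15. This subarray runs from index 1 to index 5.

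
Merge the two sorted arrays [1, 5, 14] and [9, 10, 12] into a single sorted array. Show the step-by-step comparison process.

Merging process:

Compare 1 vs 9: take 1 from left. Merged: [1]
Compare 5 vs 9: take 5 from left. Merged: [1, 5]
Compare 14 vs 9: take 9 from right. Merged: [1, 5, 9]
Compare 14 vs 10: take 10 from right. Merged: [1, 5, 9, 10]
Compare 14 vs 12: take 12 from right. Merged: [1, 5, 9, 10, 12]
Append remaining from left: [14]. Merged: [1, 5, 9, 10, 12, 14]

Final merged array: [1, 5, 9, 10, 12, 14]
Total comparisons: 5

The merged array is [1, 5, 9, 10, 12, 14], requiring 5 comparisons. The merge step runs in O(n) time where n is the total number of elements.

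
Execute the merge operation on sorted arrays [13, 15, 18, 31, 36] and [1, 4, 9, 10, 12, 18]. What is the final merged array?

Merging process:

Compare 13 vs 1: take 1 from right. Merged: [1]
Compare 13 vs 4: take 4 from right. Merged: [1, 4]
Compare 13 vs 9: take 9 from right. Merged: [1, 4, 9]
Compare 13 vs 10: take 10 from right. Merged: [1, 4, 9, 10]
Compare 13 vs 12: take 12 from right. Merged: [1, 4, 9, 10, 12]
Compare 13 vs 18: take 13 from left. Merged: [1, 4, 9, 10, 12, 13]
Compare 15 vs 18: take 15 from left. Merged: [1, 4, 9, 10, 12, 13, 15]
Compare 18 vs 18: take 18 from left. Merged: [1, 4, 9, 10, 12, 13, 15, 18]
Compare 31 vs 18: take 18 from right. Merged: [1, 4, 9, 10, 12, 13, 15, 18, 18]
Append remaining from left: [31, 36]. Merged: [1, 4, 9, 10, 12, 13, 15, 18, 18, 31, 36]

Final merged array: [1, 4, 9, 10, 12, 13, 15, 18, 18, 31, 36]
Total comparisons: 9

The merged array is [1, 4, 9, 10, 12, 13, 15, 18, 18, 31, 36], requiring 9 comparisons. The merge step runs in O(n) time where n is the total number of elements.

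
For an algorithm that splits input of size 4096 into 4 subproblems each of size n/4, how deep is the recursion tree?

For divide and conquer with division factor 4:

Problem sizes at each level:
Level 0: 4096
Level 1: 1024
Level 2: 256
Level 3: 64
Level 4: 16
Level 5: 4
Level 6: 1

The root is level 0 and the size-1 base case is level 6 (the tree spans levels 0 through 6, i.e. 7 levels counting the root), so the depth is the number of divisions: log_4(4096) = 6

The recursion tree depth is log_4(4096) = 6. At each level, the problem size is divided by 4, so it takes 6 divisions to reduce to a base case of size 1. The algorithm makes 4 recursive calls at each level.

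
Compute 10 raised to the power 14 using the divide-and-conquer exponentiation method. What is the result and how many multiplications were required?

Computing 10^14 by squaring (build up from 10^1; each line after the first costs one multiplication):

10^1 = 10
10^2 = (10^1)^2 = 10^2 = 100
10^3 = 10 * 10^2 = 10 * 100 = 1000
10^6 = (10^3)^2 = 1000^2 = 1000000
10^7 = 10 * 10^6 = 10 * 1000000 = 10000000
10^14 = (10^7)^2 = 10000000^2 = 100000000000000

Result: 100000000000000
Multiplications needed: 5 (5 lines after 10^1)

10^14 = 100000000000000. Using exponentiation by squaring, this requires 5 multiplications. The key idea: if the exponent is even, square the half-power; if odd, multiply by the base once.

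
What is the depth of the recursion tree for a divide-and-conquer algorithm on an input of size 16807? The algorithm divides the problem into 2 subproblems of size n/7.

For divide and conquer with division factor 7:

Problem sizes at each level:
Level 0: 16807
Level 1: 2401
Level 2: 343
Level 3: 49
Level 4: 7
Level 5: 1

The root is level 0 and the size-1 base case is level 5 (the tree spans levels 0 through 5, i.e. 6 levels counting the root), so the depth is the number of divisions: log_7(16807) = 5

The recursion tree depth is log_7(16807) = 5. At each level, the problem size is divided by 7, so it takes 5 divisions to reduce to a base case of size 1. The algorithm makes 2 recursive calls at each level.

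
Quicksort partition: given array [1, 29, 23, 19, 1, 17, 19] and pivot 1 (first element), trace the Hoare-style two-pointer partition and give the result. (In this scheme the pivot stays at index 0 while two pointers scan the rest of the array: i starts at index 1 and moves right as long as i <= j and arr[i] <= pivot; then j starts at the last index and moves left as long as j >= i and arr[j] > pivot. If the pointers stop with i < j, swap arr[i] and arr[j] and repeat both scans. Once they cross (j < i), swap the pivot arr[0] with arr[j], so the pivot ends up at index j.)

Hoare-style two-pointer partition with pivot = 1:

Initial array: [1, 29, 23, 19, 1, 17, 19]

Pointers start at i = 1, j = 6.
i stops at index 1 (arr[1]=29 > 1), j stops at index 4 (arr[4]=1 <= 1): swap arr[1] and arr[4], array becomes [1, 1, 23, 19, 29, 17, 19]
i ends at 2, j ends at 1: the pointers have crossed (j < i), so scanning stops.

Swap pivot arr[0] with arr[1] to place pivot at position 1: [1, 1, 23, 19, 29, 17, 19]
Pivot position: 1

After partitioning with pivot 1, the array becomes [1, 1, 23, 19, 29, 17, 19]. The pivot is placed at index 1. All elements to the left of the pivot are <= 1, and all elements to the right are > 1.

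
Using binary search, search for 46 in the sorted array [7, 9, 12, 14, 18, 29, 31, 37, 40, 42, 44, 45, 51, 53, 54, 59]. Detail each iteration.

Binary search for 46 in [7, 9, 12, 14, 18, 29, 31, 37, 40, 42, 44, 45, 51, 53, 54, 59]:

lo=0, hi=15, mid=7, arr[mid]=37 -> 37 < 46, search right half
lo=8, hi=15, mid=11, arr[mid]=45 -> 45 < 46, search right half
lo=12, hi=15, mid=13, arr[mid]=53 -> 53 > 46, search left half
lo=12, hi=12, mid=12, arr[mid]=51 -> 51 > 46, search left half
lo=12 > hi=11, target 46 not found

Binary search determines that 46 is not in the array after 4 comparisons. The search space was exhausted without finding the target.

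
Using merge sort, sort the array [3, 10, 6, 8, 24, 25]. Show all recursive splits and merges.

Merge sort trace:

Split: [3, 10, 6, 8, 24, 25] -> [3, 10, 6] and [8, 24, 25]
  Split: [3, 10, 6] -> [3] and [10, 6]
    Split: [10, 6] -> [10] and [6]
    Merge: [10] + [6] -> [6, 10]
  Merge: [3] + [6, 10] -> [3, 6, 10]
  Split: [8, 24, 25] -> [8] and [24, 25]
    Split: [24, 25] -> [24] and [25]
    Merge: [24] + [25] -> [24, 25]
  Merge: [8] + [24, 25] -> [8, 24, 25]
Merge: [3, 6, 10] + [8, 24, 25] -> [3, 6, 8, 10, 24, 25]

Final sorted array: [3, 6, 8, 10, 24, 25]

The merge sort proceeds by recursively splitting the array and merging sorted halves.
After all merges, the sorted array is [3, 6, 8, 10, 24, 25].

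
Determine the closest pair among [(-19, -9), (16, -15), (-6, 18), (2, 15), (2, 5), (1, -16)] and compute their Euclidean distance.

Computing all pairwise distances among 6 points:

d((-19, -9), (16, -15)) = 35.5106
d((-19, -9), (-6, 18)) = 29.9666
d((-19, -9), (2, 15)) = 31.8904
d((-19, -9), (2, 5)) = 25.2389
d((-19, -9), (1, -16)) = 21.1896
d((16, -15), (-6, 18)) = 39.6611
d((16, -15), (2, 15)) = 33.1059
d((16, -15), (2, 5)) = 24.4131
d((16, -15), (1, -16)) = 15.0333
d((-6, 18), (2, 15)) = 8.544 <-- minimum
d((-6, 18), (2, 5)) = 15.2643
d((-6, 18), (1, -16)) = 34.7131
d((2, 15), (2, 5)) = 10.0
d((2, 15), (1, -16)) = 31.0161
d((2, 5), (1, -16)) = 21.0238

Closest pair: (-6, 18) and (2, 15) with distance 8.544

The closest pair is (-6, 18) and (2, 15) with Euclidean distance 8.544. For 6 points, brute-force pairwise comparison is shown above. For large n, the divide-and-conquer algorithm (sort by x, recurse on halves, check the dividing strip) achieves O(n log n).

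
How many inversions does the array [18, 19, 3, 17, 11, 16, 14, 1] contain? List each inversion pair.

Finding inversions in [18, 19, 3, 17, 11, 16, 14, 1]:

(0, 2): arr[0]=18 > arr[2]=3
(0, 3): arr[0]=18 > arr[3]=17
(0, 4): arr[0]=18 > arr[4]=11
(0, 5): arr[0]=18 > arr[5]=16
(0, 6): arr[0]=18 > arr[6]=14
(0, 7): arr[0]=18 > arr[7]=1
(1, 2): arr[1]=19 > arr[2]=3
(1, 3): arr[1]=19 > arr[3]=17
(1, 4): arr[1]=19 > arr[4]=11
(1, 5): arr[1]=19 > arr[5]=16
(1, 6): arr[1]=19 > arr[6]=14
(1, 7): arr[1]=19 > arr[7]=1
(2, 7): arr[2]=3 > arr[7]=1
(3, 4): arr[3]=17 > arr[4]=11
(3, 5): arr[3]=17 > arr[5]=16
(3, 6): arr[3]=17 > arr[6]=14
(3, 7): arr[3]=17 > arr[7]=1
(4, 7): arr[4]=11 > arr[7]=1
(5, 6): arr[5]=16 > arr[6]=14
(5, 7): arr[5]=16 > arr[7]=1
(6, 7): arr[6]=14 > arr[7]=1

Total inversions: 21

The array has 21 inversion(s): (0,2), (0,3), (0,4), (0,5), (0,6), (0,7), (1,2), (1,3), (1,4), (1,5), (1,6), (1,7), (2,7), (3,4), (3,5), (3,6), (3,7), (4,7), (5,6), (5,7), (6,7). Each pair (i,j) satisfies i < j and arr[i] > arr[j].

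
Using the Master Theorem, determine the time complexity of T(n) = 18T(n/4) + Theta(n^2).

Master Theorem for T(n) = 18T(n/4) + O(n^2):

a = 18, b = 4, c = 2
log_b(a) = log_4(18) = 2.0850

Case 1: c = 2 < log_4(18) = 2.0850
T(n) = O(n^(log_4 18))

For T(n) = 18T(n/4) + O(n^2): log_4(18) = 2.0850. This is Case 1 of the Master Theorem (c < log_b(a), work dominated by leaves), giving O(n^(log_4 18)).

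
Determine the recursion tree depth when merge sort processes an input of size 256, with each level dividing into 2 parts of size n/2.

For divide and conquer with division factor 2:

Problem sizes at each level:
Level 0: 256
Level 1: 128
Level 2: 64
Level 3: 32
Level 4: 16
Level 5: 8
Level 6: 4
Level 7: 2
Level 8: 1

The root is level 0 and the size-1 base case is level 8 (the tree spans levels 0 through 8, i.e. 9 levels counting the root), so the depth is the number of divisions: log_2(256) = 8

The recursion tree depth is log_2(256) = 8. At each level, the problem size is divided by 2, so it takes 8 divisions to reduce to a base case of size 1. The algorithm makes 2 recursive calls at each level.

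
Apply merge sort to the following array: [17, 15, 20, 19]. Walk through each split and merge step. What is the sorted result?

Merge sort trace:

Split: [17, 15, 20, 19] -> [17, 15] and [20, 19]
  Split: [17, 15] -> [17] and [15]
  Merge: [17] + [15] -> [15, 17]
  Split: [20, 19] -> [20] and [19]
  Merge: [20] + [19] -> [19, 20]
Merge: [15, 17] + [19, 20] -> [15, 17, 19, 20]

Final sorted array: [15, 17, 19, 20]

The merge sort proceeds by recursively splitting the array and merging sorted halves.
After all merges, the sorted array is [15, 17, 19, 20].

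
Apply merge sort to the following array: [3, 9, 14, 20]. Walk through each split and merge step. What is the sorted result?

Merge sort trace:

Split: [3, 9, 14, 20] -> [3, 9] and [14, 20]
  Split: [3, 9] -> [3] and [9]
  Merge: [3] + [9] -> [3, 9]
  Split: [14, 20] -> [14] and [20]
  Merge: [14] + [20] -> [14, 20]
Merge: [3, 9] + [14, 20] -> [3, 9, 14, 20]

Final sorted array: [3, 9, 14, 20]

The merge sort proceeds by recursively splitting the array and merging sorted halves.
After all merges, the sorted array is [3, 9, 14, 20].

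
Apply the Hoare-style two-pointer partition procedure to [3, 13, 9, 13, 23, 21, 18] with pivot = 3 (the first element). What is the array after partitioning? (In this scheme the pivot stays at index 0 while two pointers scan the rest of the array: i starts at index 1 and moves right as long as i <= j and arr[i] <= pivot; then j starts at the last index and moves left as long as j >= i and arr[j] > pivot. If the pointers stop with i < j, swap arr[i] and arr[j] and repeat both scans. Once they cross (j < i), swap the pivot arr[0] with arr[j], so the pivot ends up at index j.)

Hoare-style two-pointer partition with pivot = 3:

Initial array: [3, 13, 9, 13, 23, 21, 18]

Pointers start at i = 1, j = 6.
i ends at 1, j ends at 0: the pointers have crossed (j < i), so scanning stops.

j = 0, so swapping arr[0] with arr[j] leaves the pivot at position 0: [3, 13, 9, 13, 23, 21, 18]
Pivot position: 0

After partitioning with pivot 3, the array becomes [3, 13, 9, 13, 23, 21, 18]. The pivot is placed at index 0. All elements to the left of the pivot are <= 3, and all elements to the right are > 3.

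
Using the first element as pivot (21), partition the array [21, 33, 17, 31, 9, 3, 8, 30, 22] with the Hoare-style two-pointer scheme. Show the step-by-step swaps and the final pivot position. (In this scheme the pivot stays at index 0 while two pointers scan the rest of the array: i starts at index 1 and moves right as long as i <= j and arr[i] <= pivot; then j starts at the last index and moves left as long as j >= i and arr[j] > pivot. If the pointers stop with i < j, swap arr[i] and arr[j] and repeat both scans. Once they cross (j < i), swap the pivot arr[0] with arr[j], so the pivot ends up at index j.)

Hoare-style two-pointer partition with pivot = 21:

Initial array: [21, 33, 17, 31, 9, 3, 8, 30, 22]

Pointers start at i = 1, j = 8.
i stops at index 1 (arr[1]=33 > 21), j stops at index 6 (arr[6]=8 <= 21): swap arr[1] and arr[6], array becomes [21, 8, 17, 31, 9, 3, 33, 30, 22]
i stops at index 3 (arr[3]=31 > 21), j stops at index 5 (arr[5]=3 <= 21): swap arr[3] and arr[5], array becomes [21, 8, 17, 3, 9, 31, 33, 30, 22]
i ends at 5, j ends at 4: the pointers have crossed (j < i), so scanning stops.

Swap pivot arr[0] with arr[4] to place pivot at position 4: [9, 8, 17, 3, 21, 31, 33, 30, 22]
Pivot position: 4

After partitioning with pivot 21, the array becomes [9, 8, 17, 3, 21, 31, 33, 30, 22]. The pivot is placed at index 4. All elements to the left of the pivot are <= 21, and all elements to the right are > 21.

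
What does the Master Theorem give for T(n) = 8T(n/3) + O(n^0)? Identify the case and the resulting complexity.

Master Theorem for T(n) = 8T(n/3) + O(n^0):

a = 8, b = 3, c = 0
log_b(a) = log_3(8) = 1.8928

Case 1: c = 0 < log_3(8) = 1.8928
T(n) = O(n^(log_3 8))

For T(n) = 8T(n/3) + O(n^0): log_3(8) = 1.8928. This is Case 1 of the Master Theorem (c < log_b(a), work dominated by leaves), giving O(n^(log_3 8)).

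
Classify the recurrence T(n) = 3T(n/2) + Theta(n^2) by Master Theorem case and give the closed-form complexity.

Master Theorem for T(n) = 3T(n/2) + O(n^2):

a = 3, b = 2, c = 2
log_b(a) = log_2(3) = 1.5850

Case 3: c = 2 > log_2(3) = 1.5850
T(n) = O(n^2) = O(n^2)

For T(n) = 3T(n/2) + O(n^2): log_2(3) = 1.5850. This is Case 3 of the Master Theorem (c > log_b(a), work dominated by root), giving O(n^2).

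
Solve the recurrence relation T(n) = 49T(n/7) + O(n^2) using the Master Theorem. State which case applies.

Master Theorem for T(n) = 49T(n/7) + O(n^2):

a = 49, b = 7, c = 2
log_b(a) = log_7(49) = 2.0000

Case 2: c = 2 = log_7(49) = 2.0000
T(n) = O(n^2 log n) = O(n^2 log n)

For T(n) = 49T(n/7) + O(n^2): log_7(49) = 2.0000. This is Case 2 of the Master Theorem (c = log_b(a), equal work at all levels), giving O(n^2 log n).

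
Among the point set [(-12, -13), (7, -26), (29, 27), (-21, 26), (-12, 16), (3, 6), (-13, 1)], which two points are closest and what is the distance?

Computing all pairwise distances among 7 points:

d((-12, -13), (7, -26)) = 23.0217
d((-12, -13), (29, 27)) = 57.28
d((-12, -13), (-21, 26)) = 40.025
d((-12, -13), (-12, 16)) = 29.0
d((-12, -13), (3, 6)) = 24.2074
d((-12, -13), (-13, 1)) = 14.0357
d((7, -26), (29, 27)) = 57.3847
d((7, -26), (-21, 26)) = 59.0593
d((7, -26), (-12, 16)) = 46.0977
d((7, -26), (3, 6)) = 32.249
d((7, -26), (-13, 1)) = 33.6006
d((29, 27), (-21, 26)) = 50.01
d((29, 27), (-12, 16)) = 42.45
d((29, 27), (3, 6)) = 33.4215
d((29, 27), (-13, 1)) = 49.3964
d((-21, 26), (-12, 16)) = 13.4536 <-- minimum
d((-21, 26), (3, 6)) = 31.241
d((-21, 26), (-13, 1)) = 26.2488
d((-12, 16), (3, 6)) = 18.0278
d((-12, 16), (-13, 1)) = 15.0333
d((3, 6), (-13, 1)) = 16.7631

Closest pair: (-21, 26) and (-12, 16) with distance 13.4536

The closest pair is (-21, 26) and (-12, 16) with Euclidean distance 13.4536. For 7 points, brute-force pairwise comparison is shown above. For large n, the divide-and-conquer algorithm (sort by x, recurse on halves, check the dividing strip) achieves O(n log n).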